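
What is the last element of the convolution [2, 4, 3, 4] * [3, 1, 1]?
Use y[k] = Σ_i a[i]·b[k-i] at k=5. y[5] = 4×1 = 4

4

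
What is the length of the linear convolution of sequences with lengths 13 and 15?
Linear/full convolution length: m + n - 1 = 13 + 15 - 1 = 27

27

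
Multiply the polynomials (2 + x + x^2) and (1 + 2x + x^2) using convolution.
Ascending coefficients: a = [2, 1, 1], b = [1, 2, 1]. c[0] = 2×1 = 2; c[1] = 2×2 + 1×1 = 5; c[2] = 2×1 + 1×2 + 1×1 = 5; c[3] = 1×1 + 1×2 = 3; c[4] = 1×1 = 1. Result coefficients: [2, 5, 5, 3, 1] → 2 + 5x + 5x^2 + 3x^3 + x^4

2 + 5x + 5x^2 + 3x^3 + x^4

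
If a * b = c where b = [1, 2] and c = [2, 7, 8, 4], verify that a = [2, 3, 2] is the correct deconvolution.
Forward-compute [2, 3, 2] * [1, 2]: c[0] = 2×1 = 2; c[1] = 2×2 + 3×1 = 7; c[2] = 3×2 + 2×1 = 8; c[3] = 2×2 = 4 → [2, 7, 8, 4]. Matches given c = [2, 7, 8, 4], so verified.

Verified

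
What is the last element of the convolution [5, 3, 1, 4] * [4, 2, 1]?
Use y[k] = Σ_i a[i]·b[k-i] at k=5. y[5] = 4×1 = 4

4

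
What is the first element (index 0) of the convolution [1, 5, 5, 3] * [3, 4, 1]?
Use y[k] = Σ_i a[i]·b[k-i] at k=0. y[0] = 1×3 = 3

3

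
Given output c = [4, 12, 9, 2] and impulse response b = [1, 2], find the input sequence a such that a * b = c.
Deconvolve c=[4, 12, 9, 2] by b=[1, 2]. Since b[0]=1, solve forward: a[0] = c[0] / 1 = 4; a[1] = (c[1] - 4×2) / 1 = 4; a[2] = (c[2] - 4×2) / 1 = 1. So a = [4, 4, 1]. Check by forward convolution: c[0] = 4×1 = 4; c[1] = 4×2 + 4×1 = 12; c[2] = 4×2 + 1×1 = 9; c[3] = 1×2 = 2

[4, 4, 1]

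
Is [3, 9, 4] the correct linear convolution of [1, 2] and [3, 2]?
Recompute linear convolution of [1, 2] and [3, 2]: y[0] = 1×3 = 3; y[1] = 1×2 + 2×3 = 8; y[2] = 2×2 = 4 → [3, 8, 4]. Compare to given [3, 9, 4]: they differ at index 1: given 9, correct 8, so answer: No

No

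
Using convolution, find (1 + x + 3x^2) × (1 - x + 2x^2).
Ascending coefficients: a = [1, 1, 3], b = [1, -1, 2]. c[0] = 1×1 = 1; c[1] = 1×-1 + 1×1 = 0; c[2] = 1×2 + 1×-1 + 3×1 = 4; c[3] = 1×2 + 3×-1 = -1; c[4] = 3×2 = 6. Result coefficients: [1, 0, 4, -1, 6] → 1 + 4x^2 - x^3 + 6x^4

1 + 4x^2 - x^3 + 6x^4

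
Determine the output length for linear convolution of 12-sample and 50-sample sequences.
Linear/full convolution length: m + n - 1 = 12 + 50 - 1 = 61

61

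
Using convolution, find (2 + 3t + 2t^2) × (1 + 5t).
Ascending coefficients: a = [2, 3, 2], b = [1, 5]. c[0] = 2×1 = 2; c[1] = 2×5 + 3×1 = 13; c[2] = 3×5 + 2×1 = 17; c[3] = 2×5 = 10. Result coefficients: [2, 13, 17, 10] → 2 + 13t + 17t^2 + 10t^3

2 + 13t + 17t^2 + 10t^3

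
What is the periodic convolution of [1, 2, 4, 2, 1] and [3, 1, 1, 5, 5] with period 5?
Use y[k] = Σ_j x[j]·h[(k-j) mod 5]. y[0] = 1×3 + 2×5 + 4×5 + 2×1 + 1×1 = 36; y[1] = 1×1 + 2×3 + 4×5 + 2×5 + 1×1 = 38; y[2] = 1×1 + 2×1 + 4×3 + 2×5 + 1×5 = 30; y[3] = 1×5 + 2×1 + 4×1 + 2×3 + 1×5 = 22; y[4] = 1×5 + 2×5 + 4×1 + 2×1 + 1×3 = 24. Result: [36, 38, 30, 22, 24]

[36, 38, 30, 22, 24]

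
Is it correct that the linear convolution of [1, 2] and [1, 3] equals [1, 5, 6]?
Recompute linear convolution of [1, 2] and [1, 3]: y[0] = 1×1 = 1; y[1] = 1×3 + 2×1 = 5; y[2] = 2×3 = 6 → [1, 5, 6]. Given [1, 5, 6] matches, so answer: Yes

Yes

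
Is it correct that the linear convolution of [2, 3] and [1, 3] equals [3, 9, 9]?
Recompute linear convolution of [2, 3] and [1, 3]: y[0] = 2×1 = 2; y[1] = 2×3 + 3×1 = 9; y[2] = 3×3 = 9 → [2, 9, 9]. Compare to given [3, 9, 9]: they differ at index 0: given 3, correct 2, so answer: No

No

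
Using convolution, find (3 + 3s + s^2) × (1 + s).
Ascending coefficients: a = [3, 3, 1], b = [1, 1]. c[0] = 3×1 = 3; c[1] = 3×1 + 3×1 = 6; c[2] = 3×1 + 1×1 = 4; c[3] = 1×1 = 1. Result coefficients: [3, 6, 4, 1] → 3 + 6s + 4s^2 + s^3

3 + 6s + 4s^2 + s^3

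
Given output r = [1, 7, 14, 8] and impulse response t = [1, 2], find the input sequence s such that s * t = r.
Deconvolve r=[1, 7, 14, 8] by t=[1, 2]. Since t[0]=1, solve forward: s[0] = r[0] / 1 = 1; s[1] = (r[1] - 1×2) / 1 = 5; s[2] = (r[2] - 5×2) / 1 = 4. So s = [1, 5, 4]. Check by forward convolution: r[0] = 1×1 = 1; r[1] = 1×2 + 5×1 = 7; r[2] = 5×2 + 4×1 = 14; r[3] = 4×2 = 8

[1, 5, 4]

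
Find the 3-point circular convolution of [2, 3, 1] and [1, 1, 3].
Use y[k] = Σ_j u[j]·v[(k-j) mod 3]. y[0] = 2×1 + 3×3 + 1×1 = 12; y[1] = 2×1 + 3×1 + 1×3 = 8; y[2] = 2×3 + 3×1 + 1×1 = 10. Result: [12, 8, 10]

[12, 8, 10]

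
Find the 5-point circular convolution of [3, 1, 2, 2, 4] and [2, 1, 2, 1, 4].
Use y[k] = Σ_j s[j]·t[(k-j) mod 5]. y[0] = 3×2 + 1×4 + 2×1 + 2×2 + 4×1 = 20; y[1] = 3×1 + 1×2 + 2×4 + 2×1 + 4×2 = 23; y[2] = 3×2 + 1×1 + 2×2 + 2×4 + 4×1 = 23; y[3] = 3×1 + 1×2 + 2×1 + 2×2 + 4×4 = 27; y[4] = 3×4 + 1×1 + 2×2 + 2×1 + 4×2 = 27. Result: [20, 23, 23, 27, 27]

[20, 23, 23, 27, 27]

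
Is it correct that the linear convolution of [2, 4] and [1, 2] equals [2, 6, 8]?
Recompute linear convolution of [2, 4] and [1, 2]: y[0] = 2×1 = 2; y[1] = 2×2 + 4×1 = 8; y[2] = 4×2 = 8 → [2, 8, 8]. Compare to given [2, 6, 8]: they differ at index 1: given 6, correct 8, so answer: No

No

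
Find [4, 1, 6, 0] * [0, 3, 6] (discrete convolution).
y[0] = 4×0 = 0; y[1] = 4×3 + 1×0 = 12; y[2] = 4×6 + 1×3 + 6×0 = 27; y[3] = 1×6 + 6×3 + 0×0 = 24; y[4] = 6×6 + 0×3 = 36; y[5] = 0×6 = 0

[0, 12, 27, 24, 36, 0]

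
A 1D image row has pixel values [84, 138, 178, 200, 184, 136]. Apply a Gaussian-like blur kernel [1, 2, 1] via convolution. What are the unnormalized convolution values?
Convolve image row [84, 138, 178, 200, 184, 136] with kernel [1, 2, 1]: y[0] = 84×1 = 84; y[1] = 84×2 + 138×1 = 306; y[2] = 84×1 + 138×2 + 178×1 = 538; y[3] = 138×1 + 178×2 + 200×1 = 694; y[4] = 178×1 + 200×2 + 184×1 = 762; y[5] = 200×1 + 184×2 + 136×1 = 704; y[6] = 184×1 + 136×2 = 456; y[7] = 136×1 = 136 → [84, 306, 538, 694, 762, 704, 456, 136]. Normalization factor = sum(kernel) = 4.

[84, 306, 538, 694, 762, 704, 456, 136]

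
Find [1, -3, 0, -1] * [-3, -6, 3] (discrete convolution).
y[0] = 1×-3 = -3; y[1] = 1×-6 + -3×-3 = 3; y[2] = 1×3 + -3×-6 + 0×-3 = 21; y[3] = -3×3 + 0×-6 + -1×-3 = -6; y[4] = 0×3 + -1×-6 = 6; y[5] = -1×3 = -3

[-3, 3, 21, -6, 6, -3]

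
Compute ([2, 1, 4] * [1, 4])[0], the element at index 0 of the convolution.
Use y[k] = Σ_i a[i]·b[k-i] at k=0. y[0] = 2×1 = 2

2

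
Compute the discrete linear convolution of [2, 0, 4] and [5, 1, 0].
y[0] = 2×5 = 10; y[1] = 2×1 + 0×5 = 2; y[2] = 2×0 + 0×1 + 4×5 = 20; y[3] = 0×0 + 4×1 = 4; y[4] = 4×0 = 0

[10, 2, 20, 4, 0]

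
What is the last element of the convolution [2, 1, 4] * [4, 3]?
Use y[k] = Σ_i a[i]·b[k-i] at k=3. y[3] = 4×3 = 12

12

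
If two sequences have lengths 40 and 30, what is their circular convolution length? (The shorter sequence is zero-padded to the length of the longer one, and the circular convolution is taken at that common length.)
Circular convolution (zero-padding the shorter input) has length max(m, n) = max(40, 30) = 40

40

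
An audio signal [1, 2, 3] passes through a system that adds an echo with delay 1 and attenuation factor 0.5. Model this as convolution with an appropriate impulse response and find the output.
Direct-path + delayed-attenuated-path model → impulse response h = [1, 0.5] (1 at lag 0, 0.5 at lag 1). Output y[n] = x[n] + 0.5·x[n - 1] (with x[n] = 0 outside 0..2): y[0] = 1 + 0.5×0 = 1; y[1] = 2 + 0.5×1 = 2.5; y[2] = 3 + 0.5×2 = 4.0; y[3] = 0 + 0.5×3 = 1.5. So y = [1, 2.5, 4.0, 1.5]

[1, 2.5, 4.0, 1.5]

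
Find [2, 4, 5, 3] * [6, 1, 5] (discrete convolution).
y[0] = 2×6 = 12; y[1] = 2×1 + 4×6 = 26; y[2] = 2×5 + 4×1 + 5×6 = 44; y[3] = 4×5 + 5×1 + 3×6 = 43; y[4] = 5×5 + 3×1 = 28; y[5] = 3×5 = 15

[12, 26, 44, 43, 28, 15]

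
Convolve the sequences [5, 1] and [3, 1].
y[0] = 5×3 = 15; y[1] = 5×1 + 1×3 = 8; y[2] = 1×1 = 1

[15, 8, 1]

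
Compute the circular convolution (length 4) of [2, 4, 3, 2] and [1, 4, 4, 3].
Use y[k] = Σ_j u[j]·v[(k-j) mod 4]. y[0] = 2×1 + 4×3 + 3×4 + 2×4 = 34; y[1] = 2×4 + 4×1 + 3×3 + 2×4 = 29; y[2] = 2×4 + 4×4 + 3×1 + 2×3 = 33; y[3] = 2×3 + 4×4 + 3×4 + 2×1 = 36. Result: [34, 29, 33, 36]

[34, 29, 33, 36]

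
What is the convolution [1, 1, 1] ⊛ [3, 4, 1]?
y[0] = 1×3 = 3; y[1] = 1×4 + 1×3 = 7; y[2] = 1×1 + 1×4 + 1×3 = 8; y[3] = 1×1 + 1×4 = 5; y[4] = 1×1 = 1

[3, 7, 8, 5, 1]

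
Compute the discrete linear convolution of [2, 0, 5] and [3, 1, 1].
y[0] = 2×3 = 6; y[1] = 2×1 + 0×3 = 2; y[2] = 2×1 + 0×1 + 5×3 = 17; y[3] = 0×1 + 5×1 = 5; y[4] = 5×1 = 5

[6, 2, 17, 5, 5]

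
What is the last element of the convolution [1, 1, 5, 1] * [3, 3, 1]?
Use y[k] = Σ_i a[i]·b[k-i] at k=5. y[5] = 1×1 = 1

1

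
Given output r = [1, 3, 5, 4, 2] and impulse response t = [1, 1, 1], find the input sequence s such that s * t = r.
Deconvolve r=[1, 3, 5, 4, 2] by t=[1, 1, 1]. Since t[0]=1, solve forward: s[0] = r[0] / 1 = 1; s[1] = (r[1] - 1×1) / 1 = 2; s[2] = (r[2] - 2×1 - 1×1) / 1 = 2. So s = [1, 2, 2]. Check by forward convolution: r[0] = 1×1 = 1; r[1] = 1×1 + 2×1 = 3; r[2] = 1×1 + 2×1 + 2×1 = 5; r[3] = 2×1 + 2×1 = 4; r[4] = 2×1 = 2

[1, 2, 2]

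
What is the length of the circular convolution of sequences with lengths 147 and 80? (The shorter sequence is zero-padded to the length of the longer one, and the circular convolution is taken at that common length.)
Circular convolution (zero-padding the shorter input) has length max(m, n) = max(147, 80) = 147

147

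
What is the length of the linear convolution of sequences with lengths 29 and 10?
Linear/full convolution length: m + n - 1 = 29 + 10 - 1 = 38

38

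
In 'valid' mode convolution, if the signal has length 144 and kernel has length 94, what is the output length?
'Valid' mode counts only positions where the kernel fully overlaps the signal: m - n + 1 = 144 - 94 + 1 = 51

51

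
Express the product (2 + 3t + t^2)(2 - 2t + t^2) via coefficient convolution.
Ascending coefficients: a = [2, 3, 1], b = [2, -2, 1]. c[0] = 2×2 = 4; c[1] = 2×-2 + 3×2 = 2; c[2] = 2×1 + 3×-2 + 1×2 = -2; c[3] = 3×1 + 1×-2 = 1; c[4] = 1×1 = 1. Result coefficients: [4, 2, -2, 1, 1] → 4 + 2t - 2t^2 + t^3 + t^4

4 + 2t - 2t^2 + t^3 + t^4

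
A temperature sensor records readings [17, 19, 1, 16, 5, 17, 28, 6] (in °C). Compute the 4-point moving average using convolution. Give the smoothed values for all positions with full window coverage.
4-point moving average kernel = [1, 1, 1, 1]. Apply in 'valid' mode (full window coverage): avg[0] = (17 + 19 + 1 + 16) / 4 = 13.25; avg[1] = (19 + 1 + 16 + 5) / 4 = 10.25; avg[2] = (1 + 16 + 5 + 17) / 4 = 9.75; avg[3] = (16 + 5 + 17 + 28) / 4 = 16.5; avg[4] = (5 + 17 + 28 + 6) / 4 = 14.0. Smoothed values: [13.25, 10.25, 9.75, 16.5, 14.0]

[13.25, 10.25, 9.75, 16.5, 14.0]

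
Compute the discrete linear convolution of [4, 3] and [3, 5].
y[0] = 4×3 = 12; y[1] = 4×5 + 3×3 = 29; y[2] = 3×5 = 15

[12, 29, 15]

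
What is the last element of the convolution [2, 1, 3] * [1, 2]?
Use y[k] = Σ_i a[i]·b[k-i] at k=3. y[3] = 3×2 = 6

6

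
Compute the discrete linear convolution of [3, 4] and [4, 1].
y[0] = 3×4 = 12; y[1] = 3×1 + 4×4 = 19; y[2] = 4×1 = 4

[12, 19, 4]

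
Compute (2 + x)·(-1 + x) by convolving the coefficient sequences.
Ascending coefficients: a = [2, 1], b = [-1, 1]. c[0] = 2×-1 = -2; c[1] = 2×1 + 1×-1 = 1; c[2] = 1×1 = 1. Result coefficients: [-2, 1, 1] → -2 + x + x^2

-2 + x + x^2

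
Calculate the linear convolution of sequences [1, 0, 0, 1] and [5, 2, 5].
y[0] = 1×5 = 5; y[1] = 1×2 + 0×5 = 2; y[2] = 1×5 + 0×2 + 0×5 = 5; y[3] = 0×5 + 0×2 + 1×5 = 5; y[4] = 0×5 + 1×2 = 2; y[5] = 1×5 = 5

[5, 2, 5, 5, 2, 5]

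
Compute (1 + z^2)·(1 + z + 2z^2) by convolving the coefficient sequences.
Ascending coefficients: a = [1, 0, 1], b = [1, 1, 2]. c[0] = 1×1 = 1; c[1] = 1×1 + 0×1 = 1; c[2] = 1×2 + 0×1 + 1×1 = 3; c[3] = 0×2 + 1×1 = 1; c[4] = 1×2 = 2. Result coefficients: [1, 1, 3, 1, 2] → 1 + z + 3z^2 + z^3 + 2z^4

1 + z + 3z^2 + z^3 + 2z^4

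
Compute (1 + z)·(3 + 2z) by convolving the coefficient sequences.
Ascending coefficients: a = [1, 1], b = [3, 2]. c[0] = 1×3 = 3; c[1] = 1×2 + 1×3 = 5; c[2] = 1×2 = 2. Result coefficients: [3, 5, 2] → 3 + 5z + 2z^2

3 + 5z + 2z^2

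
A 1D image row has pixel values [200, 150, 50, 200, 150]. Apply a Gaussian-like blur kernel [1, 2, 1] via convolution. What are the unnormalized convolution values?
Convolve image row [200, 150, 50, 200, 150] with kernel [1, 2, 1]: y[0] = 200×1 = 200; y[1] = 200×2 + 150×1 = 550; y[2] = 200×1 + 150×2 + 50×1 = 550; y[3] = 150×1 + 50×2 + 200×1 = 450; y[4] = 50×1 + 200×2 + 150×1 = 600; y[5] = 200×1 + 150×2 = 500; y[6] = 150×1 = 150 → [200, 550, 550, 450, 600, 500, 150]. Normalization factor = sum(kernel) = 4.

[200, 550, 550, 450, 600, 500, 150]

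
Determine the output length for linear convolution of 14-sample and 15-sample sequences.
Linear/full convolution length: m + n - 1 = 14 + 15 - 1 = 28

28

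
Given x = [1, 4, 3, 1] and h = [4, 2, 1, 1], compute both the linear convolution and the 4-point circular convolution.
Linear: y_lin[0] = 1×4 = 4; y_lin[1] = 1×2 + 4×4 = 18; y_lin[2] = 1×1 + 4×2 + 3×4 = 21; y_lin[3] = 1×1 + 4×1 + 3×2 + 1×4 = 15; y_lin[4] = 4×1 + 3×1 + 1×2 = 9; y_lin[5] = 3×1 + 1×1 = 4; y_lin[6] = 1×1 = 1 → [4, 18, 21, 15, 9, 4, 1]. Circular (length 4): y[0] = 1×4 + 4×1 + 3×1 + 1×2 = 13; y[1] = 1×2 + 4×4 + 3×1 + 1×1 = 22; y[2] = 1×1 + 4×2 + 3×4 + 1×1 = 22; y[3] = 1×1 + 4×1 + 3×2 + 1×4 = 15 → [13, 22, 22, 15]

Linear: [4, 18, 21, 15, 9, 4, 1], Circular: [13, 22, 22, 15]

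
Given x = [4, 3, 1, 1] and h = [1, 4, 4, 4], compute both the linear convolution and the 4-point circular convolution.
Linear: y_lin[0] = 4×1 = 4; y_lin[1] = 4×4 + 3×1 = 19; y_lin[2] = 4×4 + 3×4 + 1×1 = 29; y_lin[3] = 4×4 + 3×4 + 1×4 + 1×1 = 33; y_lin[4] = 3×4 + 1×4 + 1×4 = 20; y_lin[5] = 1×4 + 1×4 = 8; y_lin[6] = 1×4 = 4 → [4, 19, 29, 33, 20, 8, 4]. Circular (length 4): y[0] = 4×1 + 3×4 + 1×4 + 1×4 = 24; y[1] = 4×4 + 3×1 + 1×4 + 1×4 = 27; y[2] = 4×4 + 3×4 + 1×1 + 1×4 = 33; y[3] = 4×4 + 3×4 + 1×4 + 1×1 = 33 → [24, 27, 33, 33]

Linear: [4, 19, 29, 33, 20, 8, 4], Circular: [24, 27, 33, 33]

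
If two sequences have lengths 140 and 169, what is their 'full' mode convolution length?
Linear/full convolution length: m + n - 1 = 140 + 169 - 1 = 308

308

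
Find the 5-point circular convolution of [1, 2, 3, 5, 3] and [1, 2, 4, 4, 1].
Use y[k] = Σ_j s[j]·t[(k-j) mod 5]. y[0] = 1×1 + 2×1 + 3×4 + 5×4 + 3×2 = 41; y[1] = 1×2 + 2×1 + 3×1 + 5×4 + 3×4 = 39; y[2] = 1×4 + 2×2 + 3×1 + 5×1 + 3×4 = 28; y[3] = 1×4 + 2×4 + 3×2 + 5×1 + 3×1 = 26; y[4] = 1×1 + 2×4 + 3×4 + 5×2 + 3×1 = 34. Result: [41, 39, 28, 26, 34]

[41, 39, 28, 26, 34]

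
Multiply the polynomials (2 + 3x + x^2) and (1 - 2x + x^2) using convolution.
Ascending coefficients: a = [2, 3, 1], b = [1, -2, 1]. c[0] = 2×1 = 2; c[1] = 2×-2 + 3×1 = -1; c[2] = 2×1 + 3×-2 + 1×1 = -3; c[3] = 3×1 + 1×-2 = 1; c[4] = 1×1 = 1. Result coefficients: [2, -1, -3, 1, 1] → 2 - x - 3x^2 + x^3 + x^4

2 - x - 3x^2 + x^3 + x^4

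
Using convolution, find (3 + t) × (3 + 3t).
Ascending coefficients: a = [3, 1], b = [3, 3]. c[0] = 3×3 = 9; c[1] = 3×3 + 1×3 = 12; c[2] = 1×3 = 3. Result coefficients: [9, 12, 3] → 9 + 12t + 3t^2

9 + 12t + 3t^2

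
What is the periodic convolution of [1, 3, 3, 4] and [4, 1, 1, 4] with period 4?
Use y[k] = Σ_j f[j]·g[(k-j) mod 4]. y[0] = 1×4 + 3×4 + 3×1 + 4×1 = 23; y[1] = 1×1 + 3×4 + 3×4 + 4×1 = 29; y[2] = 1×1 + 3×1 + 3×4 + 4×4 = 32; y[3] = 1×4 + 3×1 + 3×1 + 4×4 = 26. Result: [23, 29, 32, 26]

[23, 29, 32, 26]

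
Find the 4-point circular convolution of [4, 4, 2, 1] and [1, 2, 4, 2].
Use y[k] = Σ_j s[j]·t[(k-j) mod 4]. y[0] = 4×1 + 4×2 + 2×4 + 1×2 = 22; y[1] = 4×2 + 4×1 + 2×2 + 1×4 = 20; y[2] = 4×4 + 4×2 + 2×1 + 1×2 = 28; y[3] = 4×2 + 4×4 + 2×2 + 1×1 = 29. Result: [22, 20, 28, 29]

[22, 20, 28, 29]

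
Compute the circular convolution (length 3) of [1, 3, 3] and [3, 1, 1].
Use y[k] = Σ_j a[j]·b[(k-j) mod 3]. y[0] = 1×3 + 3×1 + 3×1 = 9; y[1] = 1×1 + 3×3 + 3×1 = 13; y[2] = 1×1 + 3×1 + 3×3 = 13. Result: [9, 13, 13]

[9, 13, 13]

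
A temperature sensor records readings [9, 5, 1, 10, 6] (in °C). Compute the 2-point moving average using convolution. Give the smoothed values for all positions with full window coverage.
2-point moving average kernel = [1, 1]. Apply in 'valid' mode (full window coverage): avg[0] = (9 + 5) / 2 = 7.0; avg[1] = (5 + 1) / 2 = 3.0; avg[2] = (1 + 10) / 2 = 5.5; avg[3] = (10 + 6) / 2 = 8.0. Smoothed values: [7.0, 3.0, 5.5, 8.0]

[7.0, 3.0, 5.5, 8.0]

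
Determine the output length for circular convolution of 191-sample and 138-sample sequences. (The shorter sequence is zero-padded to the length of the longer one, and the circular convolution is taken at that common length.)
Circular convolution (zero-padding the shorter input) has length max(m, n) = max(191, 138) = 191

191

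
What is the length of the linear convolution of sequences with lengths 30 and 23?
Linear/full convolution length: m + n - 1 = 30 + 23 - 1 = 52

52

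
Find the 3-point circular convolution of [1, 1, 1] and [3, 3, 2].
Use y[k] = Σ_j s[j]·t[(k-j) mod 3]. y[0] = 1×3 + 1×2 + 1×3 = 8; y[1] = 1×3 + 1×3 + 1×2 = 8; y[2] = 1×2 + 1×3 + 1×3 = 8. Result: [8, 8, 8]

[8, 8, 8]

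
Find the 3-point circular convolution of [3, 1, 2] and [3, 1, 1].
Use y[k] = Σ_j f[j]·g[(k-j) mod 3]. y[0] = 3×3 + 1×1 + 2×1 = 12; y[1] = 3×1 + 1×3 + 2×1 = 8; y[2] = 3×1 + 1×1 + 2×3 = 10. Result: [12, 8, 10]

[12, 8, 10]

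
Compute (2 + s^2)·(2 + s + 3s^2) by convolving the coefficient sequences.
Ascending coefficients: a = [2, 0, 1], b = [2, 1, 3]. c[0] = 2×2 = 4; c[1] = 2×1 + 0×2 = 2; c[2] = 2×3 + 0×1 + 1×2 = 8; c[3] = 0×3 + 1×1 = 1; c[4] = 1×3 = 3. Result coefficients: [4, 2, 8, 1, 3] → 4 + 2s + 8s^2 + s^3 + 3s^4

4 + 2s + 8s^2 + s^3 + 3s^4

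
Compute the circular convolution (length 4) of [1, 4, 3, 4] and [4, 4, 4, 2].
Use y[k] = Σ_j f[j]·g[(k-j) mod 4]. y[0] = 1×4 + 4×2 + 3×4 + 4×4 = 40; y[1] = 1×4 + 4×4 + 3×2 + 4×4 = 42; y[2] = 1×4 + 4×4 + 3×4 + 4×2 = 40; y[3] = 1×2 + 4×4 + 3×4 + 4×4 = 46. Result: [40, 42, 40, 46]

[40, 42, 40, 46]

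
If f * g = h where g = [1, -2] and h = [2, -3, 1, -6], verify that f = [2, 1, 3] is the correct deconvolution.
Forward-compute [2, 1, 3] * [1, -2]: h[0] = 2×1 = 2; h[1] = 2×-2 + 1×1 = -3; h[2] = 1×-2 + 3×1 = 1; h[3] = 3×-2 = -6 → [2, -3, 1, -6]. Matches given h = [2, -3, 1, -6], so verified.

Verified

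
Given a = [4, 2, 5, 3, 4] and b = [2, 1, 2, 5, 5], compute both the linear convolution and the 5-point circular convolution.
Linear: y_lin[0] = 4×2 = 8; y_lin[1] = 4×1 + 2×2 = 8; y_lin[2] = 4×2 + 2×1 + 5×2 = 20; y_lin[3] = 4×5 + 2×2 + 5×1 + 3×2 = 35; y_lin[4] = 4×5 + 2×5 + 5×2 + 3×1 + 4×2 = 51; y_lin[5] = 2×5 + 5×5 + 3×2 + 4×1 = 45; y_lin[6] = 5×5 + 3×5 + 4×2 = 48; y_lin[7] = 3×5 + 4×5 = 35; y_lin[8] = 4×5 = 20 → [8, 8, 20, 35, 51, 45, 48, 35, 20]. Circular (length 5): y[0] = 4×2 + 2×5 + 5×5 + 3×2 + 4×1 = 53; y[1] = 4×1 + 2×2 + 5×5 + 3×5 + 4×2 = 56; y[2] = 4×2 + 2×1 + 5×2 + 3×5 + 4×5 = 55; y[3] = 4×5 + 2×2 + 5×1 + 3×2 + 4×5 = 55; y[4] = 4×5 + 2×5 + 5×2 + 3×1 + 4×2 = 51 → [53, 56, 55, 55, 51]

Linear: [8, 8, 20, 35, 51, 45, 48, 35, 20], Circular: [53, 56, 55, 55, 51]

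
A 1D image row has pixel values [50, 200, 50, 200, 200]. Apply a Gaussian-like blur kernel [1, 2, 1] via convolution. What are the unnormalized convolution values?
Convolve image row [50, 200, 50, 200, 200] with kernel [1, 2, 1]: y[0] = 50×1 = 50; y[1] = 50×2 + 200×1 = 300; y[2] = 50×1 + 200×2 + 50×1 = 500; y[3] = 200×1 + 50×2 + 200×1 = 500; y[4] = 50×1 + 200×2 + 200×1 = 650; y[5] = 200×1 + 200×2 = 600; y[6] = 200×1 = 200 → [50, 300, 500, 500, 650, 600, 200]. Normalization factor = sum(kernel) = 4.

[50, 300, 500, 500, 650, 600, 200]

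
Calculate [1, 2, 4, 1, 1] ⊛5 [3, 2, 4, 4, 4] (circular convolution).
Use y[k] = Σ_j x[j]·h[(k-j) mod 5]. y[0] = 1×3 + 2×4 + 4×4 + 1×4 + 1×2 = 33; y[1] = 1×2 + 2×3 + 4×4 + 1×4 + 1×4 = 32; y[2] = 1×4 + 2×2 + 4×3 + 1×4 + 1×4 = 28; y[3] = 1×4 + 2×4 + 4×2 + 1×3 + 1×4 = 27; y[4] = 1×4 + 2×4 + 4×4 + 1×2 + 1×3 = 33. Result: [33, 32, 28, 27, 33]

[33, 32, 28, 27, 33]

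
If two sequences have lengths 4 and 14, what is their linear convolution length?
Linear/full convolution length: m + n - 1 = 4 + 14 - 1 = 17

17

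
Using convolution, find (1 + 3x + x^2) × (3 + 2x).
Ascending coefficients: a = [1, 3, 1], b = [3, 2]. c[0] = 1×3 = 3; c[1] = 1×2 + 3×3 = 11; c[2] = 3×2 + 1×3 = 9; c[3] = 1×2 = 2. Result coefficients: [3, 11, 9, 2] → 3 + 11x + 9x^2 + 2x^3

3 + 11x + 9x^2 + 2x^3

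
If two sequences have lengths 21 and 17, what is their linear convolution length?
Linear/full convolution length: m + n - 1 = 21 + 17 - 1 = 37

37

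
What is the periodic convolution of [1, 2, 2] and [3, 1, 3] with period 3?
Use y[k] = Σ_j x[j]·h[(k-j) mod 3]. y[0] = 1×3 + 2×3 + 2×1 = 11; y[1] = 1×1 + 2×3 + 2×3 = 13; y[2] = 1×3 + 2×1 + 2×3 = 11. Result: [11, 13, 11]

[11, 13, 11]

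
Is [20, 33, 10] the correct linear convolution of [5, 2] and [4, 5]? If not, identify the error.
Recompute linear convolution of [5, 2] and [4, 5]: y[0] = 5×4 = 20; y[1] = 5×5 + 2×4 = 33; y[2] = 2×5 = 10 → [20, 33, 10]. Given [20, 33, 10] matches, so answer: Yes

Yes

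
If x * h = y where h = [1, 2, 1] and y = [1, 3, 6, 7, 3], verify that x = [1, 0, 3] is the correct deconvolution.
Forward-compute [1, 0, 3] * [1, 2, 1]: y[0] = 1×1 = 1; y[1] = 1×2 + 0×1 = 2; y[2] = 1×1 + 0×2 + 3×1 = 4; y[3] = 0×1 + 3×2 = 6; y[4] = 3×1 = 3 → [1, 2, 4, 6, 3]. Does not match given y = [1, 3, 6, 7, 3].

Not verified. [1, 0, 3] * [1, 2, 1] = [1, 2, 4, 6, 3], which differs from [1, 3, 6, 7, 3] at index 1.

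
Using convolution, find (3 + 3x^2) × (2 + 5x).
Ascending coefficients: a = [3, 0, 3], b = [2, 5]. c[0] = 3×2 = 6; c[1] = 3×5 + 0×2 = 15; c[2] = 0×5 + 3×2 = 6; c[3] = 3×5 = 15. Result coefficients: [6, 15, 6, 15] → 6 + 15x + 6x^2 + 15x^3

6 + 15x + 6x^2 + 15x^3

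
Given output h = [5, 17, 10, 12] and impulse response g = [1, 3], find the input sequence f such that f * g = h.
Deconvolve h=[5, 17, 10, 12] by g=[1, 3]. Since g[0]=1, solve forward: f[0] = h[0] / 1 = 5; f[1] = (h[1] - 5×3) / 1 = 2; f[2] = (h[2] - 2×3) / 1 = 4. So f = [5, 2, 4]. Check by forward convolution: h[0] = 5×1 = 5; h[1] = 5×3 + 2×1 = 17; h[2] = 2×3 + 4×1 = 10; h[3] = 4×3 = 12

[5, 2, 4]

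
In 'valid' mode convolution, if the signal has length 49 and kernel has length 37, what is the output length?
'Valid' mode counts only positions where the kernel fully overlaps the signal: m - n + 1 = 49 - 37 + 1 = 13

13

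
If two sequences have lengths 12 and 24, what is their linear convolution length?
Linear/full convolution length: m + n - 1 = 12 + 24 - 1 = 35

35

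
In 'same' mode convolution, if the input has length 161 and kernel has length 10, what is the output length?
'Same' mode returns an output with the same length as the input: 161

161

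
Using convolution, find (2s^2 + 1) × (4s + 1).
Ascending coefficients: a = [1, 0, 2], b = [1, 4]. c[0] = 1×1 = 1; c[1] = 1×4 + 0×1 = 4; c[2] = 0×4 + 2×1 = 2; c[3] = 2×4 = 8. Result coefficients: [1, 4, 2, 8] → 8s^3 + 2s^2 + 4s + 1

8s^3 + 2s^2 + 4s + 1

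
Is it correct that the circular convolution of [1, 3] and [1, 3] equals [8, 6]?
Recompute circular convolution of [1, 3] and [1, 3]: y[0] = 1×1 + 3×3 = 10; y[1] = 1×3 + 3×1 = 6 → [10, 6]. Compare to given [8, 6]: they differ at index 0: given 8, correct 10, so answer: No

No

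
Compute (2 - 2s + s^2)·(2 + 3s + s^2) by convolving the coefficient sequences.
Ascending coefficients: a = [2, -2, 1], b = [2, 3, 1]. c[0] = 2×2 = 4; c[1] = 2×3 + -2×2 = 2; c[2] = 2×1 + -2×3 + 1×2 = -2; c[3] = -2×1 + 1×3 = 1; c[4] = 1×1 = 1. Result coefficients: [4, 2, -2, 1, 1] → 4 + 2s - 2s^2 + s^3 + s^4

4 + 2s - 2s^2 + s^3 + s^4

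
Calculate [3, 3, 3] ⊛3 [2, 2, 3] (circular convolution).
Use y[k] = Σ_j s[j]·t[(k-j) mod 3]. y[0] = 3×2 + 3×3 + 3×2 = 21; y[1] = 3×2 + 3×2 + 3×3 = 21; y[2] = 3×3 + 3×2 + 3×2 = 21. Result: [21, 21, 21]

[21, 21, 21]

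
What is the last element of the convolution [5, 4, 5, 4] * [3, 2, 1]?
Use y[k] = Σ_i a[i]·b[k-i] at k=5. y[5] = 4×1 = 4

4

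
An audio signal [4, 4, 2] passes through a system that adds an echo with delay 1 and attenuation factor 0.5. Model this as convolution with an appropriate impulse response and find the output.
Direct-path + delayed-attenuated-path model → impulse response h = [1, 0.5] (1 at lag 0, 0.5 at lag 1). Output y[n] = x[n] + 0.5·x[n - 1] (with x[n] = 0 outside 0..2): y[0] = 4 + 0.5×0 = 4; y[1] = 4 + 0.5×4 = 6.0; y[2] = 2 + 0.5×4 = 4.0; y[3] = 0 + 0.5×2 = 1.0. So y = [4, 6.0, 4.0, 1.0]

[4, 6.0, 4.0, 1.0]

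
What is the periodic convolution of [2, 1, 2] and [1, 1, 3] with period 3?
Use y[k] = Σ_j u[j]·v[(k-j) mod 3]. y[0] = 2×1 + 1×3 + 2×1 = 7; y[1] = 2×1 + 1×1 + 2×3 = 9; y[2] = 2×3 + 1×1 + 2×1 = 9. Result: [7, 9, 9]

[7, 9, 9]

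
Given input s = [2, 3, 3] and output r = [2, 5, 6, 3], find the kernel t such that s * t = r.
Output length 4 = len(s) + len(t) - 1 ⇒ len(t) = 2. Solve t forward using t[k] = (r[k] - Σ_{i≥1} s[i]·t[k-i]) / s[0]: t[0] = r[0] / s[0] = 2 / 2 = 1; t[1] = (r[1] - 3×1) / s[0] = (5 - 3×1) / 2 = 1. So t = [1, 1]. Forward-check [2, 3, 3] * [1, 1]: r[0] = 2×1 = 2; r[1] = 2×1 + 3×1 = 5; r[2] = 3×1 + 3×1 = 6; r[3] = 3×1 = 3 → [2, 5, 6, 3] ✓

[1, 1]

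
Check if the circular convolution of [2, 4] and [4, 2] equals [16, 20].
Recompute circular convolution of [2, 4] and [4, 2]: y[0] = 2×4 + 4×2 = 16; y[1] = 2×2 + 4×4 = 20 → [16, 20]. Given [16, 20] matches, so answer: Yes

Yes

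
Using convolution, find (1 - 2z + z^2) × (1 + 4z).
Ascending coefficients: a = [1, -2, 1], b = [1, 4]. c[0] = 1×1 = 1; c[1] = 1×4 + -2×1 = 2; c[2] = -2×4 + 1×1 = -7; c[3] = 1×4 = 4. Result coefficients: [1, 2, -7, 4] → 1 + 2z - 7z^2 + 4z^3

1 + 2z - 7z^2 + 4z^3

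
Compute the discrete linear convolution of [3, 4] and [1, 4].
y[0] = 3×1 = 3; y[1] = 3×4 + 4×1 = 16; y[2] = 4×4 = 16

[3, 16, 16]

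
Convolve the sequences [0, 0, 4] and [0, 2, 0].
y[0] = 0×0 = 0; y[1] = 0×2 + 0×0 = 0; y[2] = 0×0 + 0×2 + 4×0 = 0; y[3] = 0×0 + 4×2 = 8; y[4] = 4×0 = 0

[0, 0, 0, 8, 0]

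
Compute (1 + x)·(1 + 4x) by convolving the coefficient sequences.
Ascending coefficients: a = [1, 1], b = [1, 4]. c[0] = 1×1 = 1; c[1] = 1×4 + 1×1 = 5; c[2] = 1×4 = 4. Result coefficients: [1, 5, 4] → 1 + 5x + 4x^2

1 + 5x + 4x^2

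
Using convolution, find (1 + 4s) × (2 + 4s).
Ascending coefficients: a = [1, 4], b = [2, 4]. c[0] = 1×2 = 2; c[1] = 1×4 + 4×2 = 12; c[2] = 4×4 = 16. Result coefficients: [2, 12, 16] → 2 + 12s + 16s^2

2 + 12s + 16s^2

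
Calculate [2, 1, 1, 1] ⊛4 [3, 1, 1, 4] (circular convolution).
Use y[k] = Σ_j x[j]·h[(k-j) mod 4]. y[0] = 2×3 + 1×4 + 1×1 + 1×1 = 12; y[1] = 2×1 + 1×3 + 1×4 + 1×1 = 10; y[2] = 2×1 + 1×1 + 1×3 + 1×4 = 10; y[3] = 2×4 + 1×1 + 1×1 + 1×3 = 13. Result: [12, 10, 10, 13]

[12, 10, 10, 13]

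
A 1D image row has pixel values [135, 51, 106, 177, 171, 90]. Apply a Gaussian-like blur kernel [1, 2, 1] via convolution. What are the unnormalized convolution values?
Convolve image row [135, 51, 106, 177, 171, 90] with kernel [1, 2, 1]: y[0] = 135×1 = 135; y[1] = 135×2 + 51×1 = 321; y[2] = 135×1 + 51×2 + 106×1 = 343; y[3] = 51×1 + 106×2 + 177×1 = 440; y[4] = 106×1 + 177×2 + 171×1 = 631; y[5] = 177×1 + 171×2 + 90×1 = 609; y[6] = 171×1 + 90×2 = 351; y[7] = 90×1 = 90 → [135, 321, 343, 440, 631, 609, 351, 90]. Normalization factor = sum(kernel) = 4.

[135, 321, 343, 440, 631, 609, 351, 90]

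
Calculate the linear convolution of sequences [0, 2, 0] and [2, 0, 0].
y[0] = 0×2 = 0; y[1] = 0×0 + 2×2 = 4; y[2] = 0×0 + 2×0 + 0×2 = 0; y[3] = 2×0 + 0×0 = 0; y[4] = 0×0 = 0

[0, 4, 0, 0, 0]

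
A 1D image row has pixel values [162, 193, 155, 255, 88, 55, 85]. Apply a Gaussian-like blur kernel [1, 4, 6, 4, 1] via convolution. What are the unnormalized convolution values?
Convolve image row [162, 193, 155, 255, 88, 55, 85] with kernel [1, 4, 6, 4, 1]: y[0] = 162×1 = 162; y[1] = 162×4 + 193×1 = 841; y[2] = 162×6 + 193×4 + 155×1 = 1899; y[3] = 162×4 + 193×6 + 155×4 + 255×1 = 2681; y[4] = 162×1 + 193×4 + 155×6 + 255×4 + 88×1 = 2972; y[5] = 193×1 + 155×4 + 255×6 + 88×4 + 55×1 = 2750; y[6] = 155×1 + 255×4 + 88×6 + 55×4 + 85×1 = 2008; y[7] = 255×1 + 88×4 + 55×6 + 85×4 = 1277; y[8] = 88×1 + 55×4 + 85×6 = 818; y[9] = 55×1 + 85×4 = 395; y[10] = 85×1 = 85 → [162, 841, 1899, 2681, 2972, 2750, 2008, 1277, 818, 395, 85]. Normalization factor = sum(kernel) = 16.

[162, 841, 1899, 2681, 2972, 2750, 2008, 1277, 818, 395, 85]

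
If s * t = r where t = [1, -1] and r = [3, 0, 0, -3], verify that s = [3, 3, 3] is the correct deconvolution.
Forward-compute [3, 3, 3] * [1, -1]: r[0] = 3×1 = 3; r[1] = 3×-1 + 3×1 = 0; r[2] = 3×-1 + 3×1 = 0; r[3] = 3×-1 = -3 → [3, 0, 0, -3]. Matches given r = [3, 0, 0, -3], so verified.

Verified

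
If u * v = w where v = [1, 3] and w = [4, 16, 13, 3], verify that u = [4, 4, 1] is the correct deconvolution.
Forward-compute [4, 4, 1] * [1, 3]: w[0] = 4×1 = 4; w[1] = 4×3 + 4×1 = 16; w[2] = 4×3 + 1×1 = 13; w[3] = 1×3 = 3 → [4, 16, 13, 3]. Matches given w = [4, 16, 13, 3], so verified.

Verified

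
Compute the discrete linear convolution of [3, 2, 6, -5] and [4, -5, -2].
y[0] = 3×4 = 12; y[1] = 3×-5 + 2×4 = -7; y[2] = 3×-2 + 2×-5 + 6×4 = 8; y[3] = 2×-2 + 6×-5 + -5×4 = -54; y[4] = 6×-2 + -5×-5 = 13; y[5] = -5×-2 = 10

[12, -7, 8, -54, 13, 10]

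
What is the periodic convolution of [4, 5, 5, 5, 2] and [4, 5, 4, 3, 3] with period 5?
Use y[k] = Σ_j a[j]·b[(k-j) mod 5]. y[0] = 4×4 + 5×3 + 5×3 + 5×4 + 2×5 = 76; y[1] = 4×5 + 5×4 + 5×3 + 5×3 + 2×4 = 78; y[2] = 4×4 + 5×5 + 5×4 + 5×3 + 2×3 = 82; y[3] = 4×3 + 5×4 + 5×5 + 5×4 + 2×3 = 83; y[4] = 4×3 + 5×3 + 5×4 + 5×5 + 2×4 = 80. Result: [76, 78, 82, 83, 80]

[76, 78, 82, 83, 80]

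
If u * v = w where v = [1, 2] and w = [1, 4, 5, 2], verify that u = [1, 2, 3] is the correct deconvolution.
Forward-compute [1, 2, 3] * [1, 2]: w[0] = 1×1 = 1; w[1] = 1×2 + 2×1 = 4; w[2] = 2×2 + 3×1 = 7; w[3] = 3×2 = 6 → [1, 4, 7, 6]. Does not match given w = [1, 4, 5, 2].

Not verified. [1, 2, 3] * [1, 2] = [1, 4, 7, 6], which differs from [1, 4, 5, 2] at index 2.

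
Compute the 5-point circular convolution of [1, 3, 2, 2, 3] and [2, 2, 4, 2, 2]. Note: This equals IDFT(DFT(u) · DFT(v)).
Either evaluate y[k] = Σ_j u[j]·v[(k-j) mod 5] directly, or use IDFT(DFT(u) · DFT(v)). y[0] = 1×2 + 3×2 + 2×2 + 2×4 + 3×2 = 26; y[1] = 1×2 + 3×2 + 2×2 + 2×2 + 3×4 = 28; y[2] = 1×4 + 3×2 + 2×2 + 2×2 + 3×2 = 24; y[3] = 1×2 + 3×4 + 2×2 + 2×2 + 3×2 = 28; y[4] = 1×2 + 3×2 + 2×4 + 2×2 + 3×2 = 26. Result: [26, 28, 24, 28, 26]

[26, 28, 24, 28, 26]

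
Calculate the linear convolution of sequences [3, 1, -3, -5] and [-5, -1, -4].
y[0] = 3×-5 = -15; y[1] = 3×-1 + 1×-5 = -8; y[2] = 3×-4 + 1×-1 + -3×-5 = 2; y[3] = 1×-4 + -3×-1 + -5×-5 = 24; y[4] = -3×-4 + -5×-1 = 17; y[5] = -5×-4 = 20

[-15, -8, 2, 24, 17, 20]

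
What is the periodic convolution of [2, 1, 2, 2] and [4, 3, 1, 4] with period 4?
Use y[k] = Σ_j x[j]·h[(k-j) mod 4]. y[0] = 2×4 + 1×4 + 2×1 + 2×3 = 20; y[1] = 2×3 + 1×4 + 2×4 + 2×1 = 20; y[2] = 2×1 + 1×3 + 2×4 + 2×4 = 21; y[3] = 2×4 + 1×1 + 2×3 + 2×4 = 23. Result: [20, 20, 21, 23]

[20, 20, 21, 23]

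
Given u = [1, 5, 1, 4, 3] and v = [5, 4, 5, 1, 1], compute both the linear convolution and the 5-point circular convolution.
Linear: y_lin[0] = 1×5 = 5; y_lin[1] = 1×4 + 5×5 = 29; y_lin[2] = 1×5 + 5×4 + 1×5 = 30; y_lin[3] = 1×1 + 5×5 + 1×4 + 4×5 = 50; y_lin[4] = 1×1 + 5×1 + 1×5 + 4×4 + 3×5 = 42; y_lin[5] = 5×1 + 1×1 + 4×5 + 3×4 = 38; y_lin[6] = 1×1 + 4×1 + 3×5 = 20; y_lin[7] = 4×1 + 3×1 = 7; y_lin[8] = 3×1 = 3 → [5, 29, 30, 50, 42, 38, 20, 7, 3]. Circular (length 5): y[0] = 1×5 + 5×1 + 1×1 + 4×5 + 3×4 = 43; y[1] = 1×4 + 5×5 + 1×1 + 4×1 + 3×5 = 49; y[2] = 1×5 + 5×4 + 1×5 + 4×1 + 3×1 = 37; y[3] = 1×1 + 5×5 + 1×4 + 4×5 + 3×1 = 53; y[4] = 1×1 + 5×1 + 1×5 + 4×4 + 3×5 = 42 → [43, 49, 37, 53, 42]

Linear: [5, 29, 30, 50, 42, 38, 20, 7, 3], Circular: [43, 49, 37, 53, 42]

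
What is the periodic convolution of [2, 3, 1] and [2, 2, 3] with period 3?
Use y[k] = Σ_j f[j]·g[(k-j) mod 3]. y[0] = 2×2 + 3×3 + 1×2 = 15; y[1] = 2×2 + 3×2 + 1×3 = 13; y[2] = 2×3 + 3×2 + 1×2 = 14. Result: [15, 13, 14]

[15, 13, 14]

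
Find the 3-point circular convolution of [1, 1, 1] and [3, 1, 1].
Use y[k] = Σ_j s[j]·t[(k-j) mod 3]. y[0] = 1×3 + 1×1 + 1×1 = 5; y[1] = 1×1 + 1×3 + 1×1 = 5; y[2] = 1×1 + 1×1 + 1×3 = 5. Result: [5, 5, 5]

[5, 5, 5]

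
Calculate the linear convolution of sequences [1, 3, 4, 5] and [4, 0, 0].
y[0] = 1×4 = 4; y[1] = 1×0 + 3×4 = 12; y[2] = 1×0 + 3×0 + 4×4 = 16; y[3] = 3×0 + 4×0 + 5×4 = 20; y[4] = 4×0 + 5×0 = 0; y[5] = 5×0 = 0

[4, 12, 16, 20, 0, 0]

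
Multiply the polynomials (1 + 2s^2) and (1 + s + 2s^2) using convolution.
Ascending coefficients: a = [1, 0, 2], b = [1, 1, 2]. c[0] = 1×1 = 1; c[1] = 1×1 + 0×1 = 1; c[2] = 1×2 + 0×1 + 2×1 = 4; c[3] = 0×2 + 2×1 = 2; c[4] = 2×2 = 4. Result coefficients: [1, 1, 4, 2, 4] → 1 + s + 4s^2 + 2s^3 + 4s^4

1 + s + 4s^2 + 2s^3 + 4s^4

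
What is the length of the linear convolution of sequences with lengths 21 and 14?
Linear/full convolution length: m + n - 1 = 21 + 14 - 1 = 34

34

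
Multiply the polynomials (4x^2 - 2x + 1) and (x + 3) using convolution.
Ascending coefficients: a = [1, -2, 4], b = [3, 1]. c[0] = 1×3 = 3; c[1] = 1×1 + -2×3 = -5; c[2] = -2×1 + 4×3 = 10; c[3] = 4×1 = 4. Result coefficients: [3, -5, 10, 4] → 4x^3 + 10x^2 - 5x + 3

4x^3 + 10x^2 - 5x + 3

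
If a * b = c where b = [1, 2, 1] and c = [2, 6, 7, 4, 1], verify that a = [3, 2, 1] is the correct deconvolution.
Forward-compute [3, 2, 1] * [1, 2, 1]: c[0] = 3×1 = 3; c[1] = 3×2 + 2×1 = 8; c[2] = 3×1 + 2×2 + 1×1 = 8; c[3] = 2×1 + 1×2 = 4; c[4] = 1×1 = 1 → [3, 8, 8, 4, 1]. Does not match given c = [2, 6, 7, 4, 1].

Not verified. [3, 2, 1] * [1, 2, 1] = [3, 8, 8, 4, 1], which differs from [2, 6, 7, 4, 1] at index 0.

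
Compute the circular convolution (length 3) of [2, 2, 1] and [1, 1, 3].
Use y[k] = Σ_j u[j]·v[(k-j) mod 3]. y[0] = 2×1 + 2×3 + 1×1 = 9; y[1] = 2×1 + 2×1 + 1×3 = 7; y[2] = 2×3 + 2×1 + 1×1 = 9. Result: [9, 7, 9]

[9, 7, 9]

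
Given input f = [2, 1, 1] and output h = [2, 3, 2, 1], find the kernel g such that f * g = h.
Output length 4 = len(f) + len(g) - 1 ⇒ len(g) = 2. Solve g forward using g[k] = (h[k] - Σ_{i≥1} f[i]·g[k-i]) / f[0]: g[0] = h[0] / f[0] = 2 / 2 = 1; g[1] = (h[1] - 1×1) / f[0] = (3 - 1×1) / 2 = 1. So g = [1, 1]. Forward-check [2, 1, 1] * [1, 1]: h[0] = 2×1 = 2; h[1] = 2×1 + 1×1 = 3; h[2] = 1×1 + 1×1 = 2; h[3] = 1×1 = 1 → [2, 3, 2, 1] ✓

[1, 1]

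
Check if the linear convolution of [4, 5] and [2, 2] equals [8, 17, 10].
Recompute linear convolution of [4, 5] and [2, 2]: y[0] = 4×2 = 8; y[1] = 4×2 + 5×2 = 18; y[2] = 5×2 = 10 → [8, 18, 10]. Compare to given [8, 17, 10]: they differ at index 1: given 17, correct 18, so answer: No

No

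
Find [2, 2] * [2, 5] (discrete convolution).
y[0] = 2×2 = 4; y[1] = 2×5 + 2×2 = 14; y[2] = 2×5 = 10

[4, 14, 10]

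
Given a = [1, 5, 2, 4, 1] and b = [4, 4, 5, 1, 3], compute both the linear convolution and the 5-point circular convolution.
Linear: y_lin[0] = 1×4 = 4; y_lin[1] = 1×4 + 5×4 = 24; y_lin[2] = 1×5 + 5×4 + 2×4 = 33; y_lin[3] = 1×1 + 5×5 + 2×4 + 4×4 = 50; y_lin[4] = 1×3 + 5×1 + 2×5 + 4×4 + 1×4 = 38; y_lin[5] = 5×3 + 2×1 + 4×5 + 1×4 = 41; y_lin[6] = 2×3 + 4×1 + 1×5 = 15; y_lin[7] = 4×3 + 1×1 = 13; y_lin[8] = 1×3 = 3 → [4, 24, 33, 50, 38, 41, 15, 13, 3]. Circular (length 5): y[0] = 1×4 + 5×3 + 2×1 + 4×5 + 1×4 = 45; y[1] = 1×4 + 5×4 + 2×3 + 4×1 + 1×5 = 39; y[2] = 1×5 + 5×4 + 2×4 + 4×3 + 1×1 = 46; y[3] = 1×1 + 5×5 + 2×4 + 4×4 + 1×3 = 53; y[4] = 1×3 + 5×1 + 2×5 + 4×4 + 1×4 = 38 → [45, 39, 46, 53, 38]

Linear: [4, 24, 33, 50, 38, 41, 15, 13, 3], Circular: [45, 39, 46, 53, 38]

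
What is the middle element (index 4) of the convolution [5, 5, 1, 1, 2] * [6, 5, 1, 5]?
Use y[k] = Σ_i a[i]·b[k-i] at k=4. y[4] = 5×5 + 1×1 + 1×5 + 2×6 = 43

43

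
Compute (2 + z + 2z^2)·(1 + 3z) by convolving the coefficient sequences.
Ascending coefficients: a = [2, 1, 2], b = [1, 3]. c[0] = 2×1 = 2; c[1] = 2×3 + 1×1 = 7; c[2] = 1×3 + 2×1 = 5; c[3] = 2×3 = 6. Result coefficients: [2, 7, 5, 6] → 2 + 7z + 5z^2 + 6z^3

2 + 7z + 5z^2 + 6z^3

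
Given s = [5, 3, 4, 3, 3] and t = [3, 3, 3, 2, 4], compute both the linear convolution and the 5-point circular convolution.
Linear: y_lin[0] = 5×3 = 15; y_lin[1] = 5×3 + 3×3 = 24; y_lin[2] = 5×3 + 3×3 + 4×3 = 36; y_lin[3] = 5×2 + 3×3 + 4×3 + 3×3 = 40; y_lin[4] = 5×4 + 3×2 + 4×3 + 3×3 + 3×3 = 56; y_lin[5] = 3×4 + 4×2 + 3×3 + 3×3 = 38; y_lin[6] = 4×4 + 3×2 + 3×3 = 31; y_lin[7] = 3×4 + 3×2 = 18; y_lin[8] = 3×4 = 12 → [15, 24, 36, 40, 56, 38, 31, 18, 12]. Circular (length 5): y[0] = 5×3 + 3×4 + 4×2 + 3×3 + 3×3 = 53; y[1] = 5×3 + 3×3 + 4×4 + 3×2 + 3×3 = 55; y[2] = 5×3 + 3×3 + 4×3 + 3×4 + 3×2 = 54; y[3] = 5×2 + 3×3 + 4×3 + 3×3 + 3×4 = 52; y[4] = 5×4 + 3×2 + 4×3 + 3×3 + 3×3 = 56 → [53, 55, 54, 52, 56]

Linear: [15, 24, 36, 40, 56, 38, 31, 18, 12], Circular: [53, 55, 54, 52, 56]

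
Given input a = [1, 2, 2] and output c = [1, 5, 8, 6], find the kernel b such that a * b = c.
Output length 4 = len(a) + len(b) - 1 ⇒ len(b) = 2. Solve b forward using b[k] = (c[k] - Σ_{i≥1} a[i]·b[k-i]) / a[0]: b[0] = c[0] / a[0] = 1 / 1 = 1; b[1] = (c[1] - 2×1) / a[0] = (5 - 2×1) / 1 = 3. So b = [1, 3]. Forward-check [1, 2, 2] * [1, 3]: c[0] = 1×1 = 1; c[1] = 1×3 + 2×1 = 5; c[2] = 2×3 + 2×1 = 8; c[3] = 2×3 = 6 → [1, 5, 8, 6] ✓

[1, 3]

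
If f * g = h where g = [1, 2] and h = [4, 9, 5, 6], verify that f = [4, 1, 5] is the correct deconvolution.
Forward-compute [4, 1, 5] * [1, 2]: h[0] = 4×1 = 4; h[1] = 4×2 + 1×1 = 9; h[2] = 1×2 + 5×1 = 7; h[3] = 5×2 = 10 → [4, 9, 7, 10]. Does not match given h = [4, 9, 5, 6].

Not verified. [4, 1, 5] * [1, 2] = [4, 9, 7, 10], which differs from [4, 9, 5, 6] at index 2.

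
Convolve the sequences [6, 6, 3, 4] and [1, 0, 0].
y[0] = 6×1 = 6; y[1] = 6×0 + 6×1 = 6; y[2] = 6×0 + 6×0 + 3×1 = 3; y[3] = 6×0 + 3×0 + 4×1 = 4; y[4] = 3×0 + 4×0 = 0; y[5] = 4×0 = 0

[6, 6, 3, 4, 0, 0]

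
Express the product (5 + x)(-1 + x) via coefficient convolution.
Ascending coefficients: a = [5, 1], b = [-1, 1]. c[0] = 5×-1 = -5; c[1] = 5×1 + 1×-1 = 4; c[2] = 1×1 = 1. Result coefficients: [-5, 4, 1] → -5 + 4x + x^2

-5 + 4x + x^2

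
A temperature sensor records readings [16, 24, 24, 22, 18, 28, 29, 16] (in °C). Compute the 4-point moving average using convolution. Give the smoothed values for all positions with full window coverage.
4-point moving average kernel = [1, 1, 1, 1]. Apply in 'valid' mode (full window coverage): avg[0] = (16 + 24 + 24 + 22) / 4 = 21.5; avg[1] = (24 + 24 + 22 + 18) / 4 = 22.0; avg[2] = (24 + 22 + 18 + 28) / 4 = 23.0; avg[3] = (22 + 18 + 28 + 29) / 4 = 24.25; avg[4] = (18 + 28 + 29 + 16) / 4 = 22.75. Smoothed values: [21.5, 22.0, 23.0, 24.25, 22.75]

[21.5, 22.0, 23.0, 24.25, 22.75]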